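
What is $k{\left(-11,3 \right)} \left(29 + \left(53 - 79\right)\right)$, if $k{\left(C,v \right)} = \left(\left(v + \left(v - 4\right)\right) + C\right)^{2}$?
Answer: $243$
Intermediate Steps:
$k{\left(C,v \right)} = \left(-4 + C + 2 v\right)^{2}$ ($k{\left(C,v \right)} = \left(\left(v + \left(-4 + v\right)\right) + C\right)^{2} = \left(\left(-4 + 2 v\right) + C\right)^{2} = \left(-4 + C + 2 v\right)^{2}$)
$k{\left(-11,3 \right)} \left(29 + \left(53 - 79\right)\right) = \left(-4 - 11 + 2 \cdot 3\right)^{2} \left(29 + \left(53 - 79\right)\right) = \left(-4 - 11 + 6\right)^{2} \left(29 - 26\right) = \left(-9\right)^{2} \cdot 3 = 81 \cdot 3 = 243$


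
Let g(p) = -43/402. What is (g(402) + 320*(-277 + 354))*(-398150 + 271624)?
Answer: -626635008331/201 ≈ -3.1176e+9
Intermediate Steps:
g(p) = -43/402 (g(p) = -43*1/402 = -43/402)
(g(402) + 320*(-277 + 354))*(-398150 + 271624) = (-43/402 + 320*(-277 + 354))*(-398150 + 271624) = (-43/402 + 320*77)*(-126526) = (-43/402 + 24640)*(-126526) = (9905237/402)*(-126526) = -626635008331/201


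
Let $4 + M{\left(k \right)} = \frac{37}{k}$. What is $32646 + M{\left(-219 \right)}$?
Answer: $\frac{7148561}{219} \approx 32642.0$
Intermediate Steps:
$M{\left(k \right)} = -4 + \frac{37}{k}$
$32646 + M{\left(-219 \right)} = 32646 - \left(4 - \frac{37}{-219}\right) = 32646 + \left(-4 + 37 \left(- \frac{1}{219}\right)\right) = 32646 - \frac{913}{219} = \frac{7148561}{219}$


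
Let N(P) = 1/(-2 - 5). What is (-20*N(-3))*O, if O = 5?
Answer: 100/7 ≈ 14.286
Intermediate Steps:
N(P) = -⅐ (N(P) = 1/(-7) = -⅐)
(-20*N(-3))*O = -20*(-⅐)*5 = (20/7)*5 = 100/7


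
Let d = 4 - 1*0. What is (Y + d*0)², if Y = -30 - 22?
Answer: 2704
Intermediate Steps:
Y = -52
d = 4 (d = 4 + 0 = 4)
(Y + d*0)² = (-52 + 4*0)² = (-52 + 0)² = (-52)² = 2704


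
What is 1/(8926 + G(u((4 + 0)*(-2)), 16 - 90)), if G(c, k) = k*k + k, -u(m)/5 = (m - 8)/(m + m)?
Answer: 1/14328 ≈ 6.9793e-5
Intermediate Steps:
u(m) = -5*(-8 + m)/(2*m) (u(m) = -5*(m - 8)/(m + m) = -5*(-8 + m)/(2*m))
G(c, k) = k + k**2 (G(c, k) = k**2 + k = k + k**2)
1/(8926 + G(u((4 + 0)*(-2)), 16 - 90)) = 1/(8926 + (16 - 90)*(1 + (16 - 90))) = 1/(8926 - 74*(1 - 74)) = 1/(8926 - 74*(-73)) = 1/(8926 + 5402) = 1/14328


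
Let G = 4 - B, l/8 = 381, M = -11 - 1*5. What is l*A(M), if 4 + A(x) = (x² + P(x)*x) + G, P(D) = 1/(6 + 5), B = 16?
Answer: 7997952/11 ≈ 7.2709e+5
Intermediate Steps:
M = -16 (M = -11 - 5 = -16)
l = 3048 (l = 8*381 = 3048)
P(D) = 1/11
G = -12 (G = 4 - 1*16 = 4 - 16 = -12)
A(x) = -16 + x² + x/11 (A(x) = -4 + ((x² + x/11) - 12) = -4 + (-12 + x² + x/11) = -16 + x² + x/11)
l*A(M) = 3048*(-16 + (-16)² + (1/11)*(-16)) = 3048*(-16 + 256 - 16/11) = 3048*(2624/11) = 7997952/11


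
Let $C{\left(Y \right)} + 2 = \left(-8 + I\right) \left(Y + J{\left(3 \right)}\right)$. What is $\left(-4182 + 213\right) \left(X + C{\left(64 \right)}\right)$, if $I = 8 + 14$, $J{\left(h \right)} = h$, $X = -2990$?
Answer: $8152326$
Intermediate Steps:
$I = 22$
$C{\left(Y \right)} = 40 + 14 Y$ ($C{\left(Y \right)} = -2 + \left(-8 + 22\right) \left(Y + 3\right) = -2 + 14 \left(3 + Y\right) = -2 + \left(42 + 14 Y\right) = 40 + 14 Y$)
$\left(-4182 + 213\right) \left(X + C{\left(64 \right)}\right) = \left(-4182 + 213\right) \left(-2990 + \left(40 + 14 \cdot 64\right)\right) = - 3969 \left(-2990 + \left(40 + 896\right)\right) = - 3969 \left(-2990 + 936\right) = \left(-3969\right) \left(-2054\right) = 8152326$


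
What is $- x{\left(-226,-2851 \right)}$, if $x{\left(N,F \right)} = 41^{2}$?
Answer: $-1681$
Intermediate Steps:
$x{\left(N,F \right)} = 1681$
$- x{\left(-226,-2851 \right)} = \left(-1\right) 1681 = -1681$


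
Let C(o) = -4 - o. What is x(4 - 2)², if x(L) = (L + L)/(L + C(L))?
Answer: 1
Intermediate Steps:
x(L) = -L/2 (x(L) = (L + L)/(L + (-4 - L)) = (2*L)/(-4) = (2*L)*(-¼) = -L/2)
x(4 - 2)² = (-(4 - 2)/2)² = (-½*2)² = (-1)² = 1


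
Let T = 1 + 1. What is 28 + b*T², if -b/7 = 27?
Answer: -728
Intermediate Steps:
T = 2
b = -189 (b = -7*27 = -189)
28 + b*T² = 28 - 189*2² = 28 - 189*4 = 28 - 756 = -728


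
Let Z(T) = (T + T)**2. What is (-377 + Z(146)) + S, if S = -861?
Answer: 84026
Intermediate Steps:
Z(T) = 4*T**2 (Z(T) = (2*T)**2 = 4*T**2)
(-377 + Z(146)) + S = (-377 + 4*146**2) - 861 = (-377 + 4*21316) - 861 = (-377 + 85264) - 861 = 84887 - 861 = 84026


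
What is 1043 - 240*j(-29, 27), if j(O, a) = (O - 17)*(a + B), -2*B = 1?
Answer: 293603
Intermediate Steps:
B = -1/2 (B = -1/2*1 = -1/2 ≈ -0.50000)
j(O, a) = (-17 + O)*(-1/2 + a) (j(O, a) = (O - 17)*(a - 1/2) = (-17 + O)*(-1/2 + a))
1043 - 240*j(-29, 27) = 1043 - 240*(17/2 - 17*27 - 1/2*(-29) - 29*27) = 1043 - 240*(17/2 - 459 + 29/2 - 783) = 1043 - 240*(-1219) = 1043 + 292560 = 293603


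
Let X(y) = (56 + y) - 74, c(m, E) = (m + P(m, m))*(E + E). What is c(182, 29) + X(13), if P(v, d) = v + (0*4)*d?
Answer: 21107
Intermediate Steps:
P(v, d) = v (P(v, d) = v + 0*d = v + 0 = v)
c(m, E) = 4*E*m (c(m, E) = (m + m)*(E + E) = (2*m)*(2*E) = 4*E*m)
X(y) = -18 + y
c(182, 29) + X(13) = 4*29*182 + (-18 + 13) = 21112 - 5 = 21107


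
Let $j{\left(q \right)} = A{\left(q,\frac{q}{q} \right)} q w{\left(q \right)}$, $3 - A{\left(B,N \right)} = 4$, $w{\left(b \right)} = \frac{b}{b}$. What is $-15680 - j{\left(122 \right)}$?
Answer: $-15558$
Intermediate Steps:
$w{\left(b \right)} = 1$
$A{\left(B,N \right)} = -1$ ($A{\left(B,N \right)} = 3 - 4 = -1$)
$j{\left(q \right)} = - q$ ($j{\left(q \right)} = - q 1 = - q$)
$-15680 - j{\left(122 \right)} = -15680 - \left(-1\right) 122 = -15680 - -122 = -15680 + 122 = -15558$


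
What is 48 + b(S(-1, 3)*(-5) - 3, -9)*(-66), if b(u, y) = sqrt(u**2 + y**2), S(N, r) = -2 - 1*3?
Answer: 48 - 66*sqrt(565) ≈ -1520.8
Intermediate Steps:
S(N, r) = -5 (S(N, r) = -2 - 3 = -5)
48 + b(S(-1, 3)*(-5) - 3, -9)*(-66) = 48 + sqrt((-5*(-5) - 3)**2 + (-9)**2)*(-66) = 48 + sqrt((25 - 3)**2 + 81)*(-66) = 48 + sqrt(22**2 + 81)*(-66) = 48 + sqrt(484 + 81)*(-66) = 48 + sqrt(565)*(-66) = 48 - 66*sqrt(565)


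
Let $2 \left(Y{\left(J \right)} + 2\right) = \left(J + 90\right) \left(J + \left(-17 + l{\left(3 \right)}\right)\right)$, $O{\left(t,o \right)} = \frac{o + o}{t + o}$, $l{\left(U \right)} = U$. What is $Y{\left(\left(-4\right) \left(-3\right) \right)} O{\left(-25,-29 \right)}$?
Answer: $- \frac{3016}{27} \approx -111.7$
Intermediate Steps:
$O{\left(t,o \right)} = \frac{2 o}{o + t}$
$Y{\left(J \right)} = -2 + \frac{\left(-14 + J\right) \left(90 + J\right)}{2}$ ($Y{\left(J \right)} = -2 + \frac{\left(J + 90\right) \left(J + \left(-17 + 3\right)\right)}{2} = -2 + \frac{\left(90 + J\right) \left(J - 14\right)}{2} = -2 + \frac{\left(90 + J\right) \left(-14 + J\right)}{2} = -2 + \frac{\left(-14 + J\right) \left(90 + J\right)}{2}$)
$Y{\left(\left(-4\right) \left(-3\right) \right)} O{\left(-25,-29 \right)} = \left(-632 + \frac{\left(\left(-4\right) \left(-3\right)\right)^{2}}{2} + 38 \left(\left(-4\right) \left(-3\right)\right)\right) 2 \left(-29\right) \frac{1}{-29 - 25} = \left(-632 + \frac{12^{2}}{2} + 38 \cdot 12\right) 2 \left(-29\right) \frac{1}{-54} = \left(-632 + \frac{1}{2} \cdot 144 + 456\right) 2 \left(-29\right) \left(- \frac{1}{54}\right) = \left(-632 + 72 + 456\right) \frac{29}{27} = \left(-104\right) \frac{29}{27} = - \frac{3016}{27}$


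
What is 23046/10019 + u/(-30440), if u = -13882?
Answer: 420301999/152489180 ≈ 2.7563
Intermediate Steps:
23046/10019 + u/(-30440) = 23046/10019 - 13882/(-30440) = 23046*(1/10019) - 13882*(-1/30440) = 23046/10019 + 6941/15220 = 420301999/152489180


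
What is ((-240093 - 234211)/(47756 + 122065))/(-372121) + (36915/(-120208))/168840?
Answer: 162080675257397/28501766281685321856 ≈ 5.6867e-6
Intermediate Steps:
((-240093 - 234211)/(47756 + 122065))/(-372121) + (36915/(-120208))/168840 = -474304/169821*(-1/372121) + (36915*(-1/120208))*(1/168840) = -474304*1/169821*(-1/372121) - 36915/120208*1/168840 = -474304/169821*(-1/372121) - 2461/1353061248 = 474304/63193960341 - 2461/1353061248 = 162080675257397/28501766281685321856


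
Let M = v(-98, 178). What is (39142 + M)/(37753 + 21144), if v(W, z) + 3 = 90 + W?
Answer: 39131/58897 ≈ 0.66440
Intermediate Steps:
v(W, z) = 87 + W (v(W, z) = -3 + (90 + W) = 87 + W)
M = -11 (M = 87 - 98 = -11)
(39142 + M)/(37753 + 21144) = (39142 - 11)/(37753 + 21144) = 39131/58897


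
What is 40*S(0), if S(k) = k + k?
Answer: 0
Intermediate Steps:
S(k) = 2*k
40*S(0) = 40*(2*0) = 40*0 = 0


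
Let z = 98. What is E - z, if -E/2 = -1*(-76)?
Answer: -250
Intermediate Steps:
E = -152 (E = -(-2)*(-76) = -2*76 = -152)
E - z = -152 - 1*98 = -152 - 98 = -250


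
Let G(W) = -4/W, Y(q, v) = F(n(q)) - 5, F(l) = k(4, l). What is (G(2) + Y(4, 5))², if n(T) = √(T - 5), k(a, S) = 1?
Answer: 36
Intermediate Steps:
n(T) = √(-5 + T)
F(l) = 1
Y(q, v) = -4 (Y(q, v) = 1 - 5 = -4)
(G(2) + Y(4, 5))² = (-4/2 - 4)² = (-4*½ - 4)² = (-2 - 4)² = (-6)² = 36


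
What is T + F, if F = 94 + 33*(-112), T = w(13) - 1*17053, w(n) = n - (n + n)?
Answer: -20668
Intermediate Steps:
w(n) = -n (w(n) = n - 2*n = -n)
T = -17066 (T = -1*13 - 1*17053 = -13 - 17053 = -17066)
F = -3602 (F = 94 - 3696 = -3602)
T + F = -17066 - 3602 = -20668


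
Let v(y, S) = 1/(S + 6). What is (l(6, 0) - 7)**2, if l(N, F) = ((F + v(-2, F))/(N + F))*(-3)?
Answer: 7225/144 ≈ 50.174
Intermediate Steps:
v(y, S) = 1/(6 + S)
l(N, F) = -3*(F + 1/(6 + F))/(F + N) (l(N, F) = ((F + 1/(6 + F))/(N + F))*(-3) = ((F + 1/(6 + F))/(F + N))*(-3) = -3*(F + 1/(6 + F))/(F + N))
(l(6, 0) - 7)**2 = (3*(-1 - 1*0*(6 + 0))/((6 + 0)*(0 + 6)) - 7)**2 = (3*(-1 - 1*0*6)/(6*6) - 7)**2 = (3*(1/6)*(1/6)*(-1 + 0) - 7)**2 = (3*(1/6)*(1/6)*(-1) - 7)**2 = (-1/12 - 7)**2 = (-85/12)**2 = 7225/144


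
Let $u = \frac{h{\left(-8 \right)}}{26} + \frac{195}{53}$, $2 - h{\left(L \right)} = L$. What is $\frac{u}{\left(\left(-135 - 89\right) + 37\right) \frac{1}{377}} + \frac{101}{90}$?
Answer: $- \frac{6306989}{891990} \approx -7.0707$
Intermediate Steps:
$h{\left(L \right)} = 2 - L$
$u = \frac{2800}{689}$ ($u = \frac{2 - -8}{26} + \frac{195}{53} = \left(2 + 8\right) \frac{1}{26} + 195 \cdot \frac{1}{53} = 10 \cdot \frac{1}{26} + \frac{195}{53} = \frac{5}{13} + \frac{195}{53} = \frac{2800}{689} \approx 4.0639$)
$\frac{u}{\left(\left(-135 - 89\right) + 37\right) \frac{1}{377}} + \frac{101}{90} = \frac{2800}{689 \frac{\left(-135 - 89\right) + 37}{377}} + \frac{101}{90} = \frac{2800}{689 \left(-224 + 37\right) \frac{1}{377}} + 101 \cdot \frac{1}{90} = \frac{2800}{689 \left(\left(-187\right) \frac{1}{377}\right)} + \frac{101}{90} = \frac{2800}{689 \left(- \frac{187}{377}\right)} + \frac{101}{90} = \frac{2800}{689} \left(- \frac{377}{187}\right) + \frac{101}{90} = - \frac{81200}{9911} + \frac{101}{90} = - \frac{6306989}{891990}$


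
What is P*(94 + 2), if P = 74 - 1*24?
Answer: 4800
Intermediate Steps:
P = 50 (P = 74 - 24 = 50)
P*(94 + 2) = 50*(94 + 2) = 50*96 = 4800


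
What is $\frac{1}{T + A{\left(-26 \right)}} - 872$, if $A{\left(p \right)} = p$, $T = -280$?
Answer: $- \frac{266833}{306} \approx -872.0$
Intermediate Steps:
$\frac{1}{T + A{\left(-26 \right)}} - 872 = \frac{1}{-280 - 26} - 872 = \frac{1}{-306} - 872 = - \frac{1}{306} - 872 = - \frac{266833}{306}$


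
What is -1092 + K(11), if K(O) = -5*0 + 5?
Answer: -1087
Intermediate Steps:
K(O) = 5 (K(O) = 0 + 5 = 5)
-1092 + K(11) = -1092 + 5 = -1087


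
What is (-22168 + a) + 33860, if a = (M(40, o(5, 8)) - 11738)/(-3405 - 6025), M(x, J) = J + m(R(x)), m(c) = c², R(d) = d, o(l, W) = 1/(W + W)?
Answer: 1764251167/150880 ≈ 11693.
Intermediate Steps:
o(l, W) = 1/(2*W)
M(x, J) = J + x²
a = 162207/150880 (a = (((½)/8 + 40²) - 11738)/(-3405 - 6025) = (((½)*(⅛) + 1600) - 11738)/(-9430) = ((1/16 + 1600) - 11738)*(-1/9430) = (25601/16 - 11738)*(-1/9430) = -162207/16*(-1/9430) = 162207/150880 ≈ 1.0751)
(-22168 + a) + 33860 = (-22168 + 162207/150880) + 33860 = -3344545633/150880 + 33860 = 1764251167/150880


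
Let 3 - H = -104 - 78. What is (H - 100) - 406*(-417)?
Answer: 169387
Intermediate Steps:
H = 185 (H = 3 - (-104 - 78) = 3 - 1*(-182) = 3 + 182 = 185)
(H - 100) - 406*(-417) = (185 - 100) - 406*(-417) = 85 + 169302 = 169387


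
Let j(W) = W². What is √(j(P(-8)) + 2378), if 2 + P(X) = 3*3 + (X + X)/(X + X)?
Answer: √2442 ≈ 49.417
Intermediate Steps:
P(X) = 8 (P(X) = -2 + (3*3 + (X + X)/(X + X)) = -2 + (9 + (2*X)/((2*X))) = -2 + (9 + (2*X)*(1/(2*X))) = -2 + (9 + 1) = -2 + 10 = 8)
√(j(P(-8)) + 2378) = √(8² + 2378) = √(64 + 2378) = √2442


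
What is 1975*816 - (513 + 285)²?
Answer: 974796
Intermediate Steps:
1975*816 - (513 + 285)² = 1611600 - 1*798² = 1611600 - 1*636804 = 1611600 - 636804 = 974796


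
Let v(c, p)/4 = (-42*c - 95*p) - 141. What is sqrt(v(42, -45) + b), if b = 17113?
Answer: sqrt(26593) ≈ 163.07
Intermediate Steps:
v(c, p) = -564 - 380*p - 168*c (v(c, p) = 4*((-42*c - 95*p) - 141) = 4*((-95*p - 42*c) - 141) = 4*(-141 - 95*p - 42*c) = -564 - 380*p - 168*c)
sqrt(v(42, -45) + b) = sqrt((-564 - 380*(-45) - 168*42) + 17113) = sqrt((-564 + 17100 - 7056) + 17113) = sqrt(9480 + 17113) = sqrt(26593)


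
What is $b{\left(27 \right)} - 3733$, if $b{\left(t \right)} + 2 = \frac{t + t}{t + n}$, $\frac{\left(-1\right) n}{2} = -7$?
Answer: $- \frac{153081}{41} \approx -3733.7$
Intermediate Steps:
$n = 14$ ($n = \left(-2\right) \left(-7\right) = 14$)
$b{\left(t \right)} = -2 + \frac{2 t}{14 + t}$ ($b{\left(t \right)} = -2 + \frac{t + t}{t + 14} = -2 + \frac{2 t}{14 + t}$)
$b{\left(27 \right)} - 3733 = - \frac{28}{14 + 27} - 3733 = - \frac{28}{41} - 3733 = - \frac{153081}{41}$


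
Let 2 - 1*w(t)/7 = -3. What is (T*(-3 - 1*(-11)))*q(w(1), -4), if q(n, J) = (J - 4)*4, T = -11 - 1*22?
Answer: 8448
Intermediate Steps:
w(t) = 35 (w(t) = 14 - 7*(-3) = 14 + 21 = 35)
T = -33 (T = -11 - 22 = -33)
q(n, J) = -16 + 4*J (q(n, J) = (-4 + J)*4 = -16 + 4*J)
(T*(-3 - 1*(-11)))*q(w(1), -4) = (-33*(-3 - 1*(-11)))*(-16 + 4*(-4)) = (-33*(-3 + 11))*(-16 - 16) = -33*8*(-32) = -264*(-32) = 8448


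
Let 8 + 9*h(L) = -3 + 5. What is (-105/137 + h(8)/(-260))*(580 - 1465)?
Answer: 2407967/3562 ≈ 676.02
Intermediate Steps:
h(L) = -2/3 (h(L) = -8/9 + (-3 + 5)/9 = -8/9 + (1/9)*2 = -8/9 + 2/9 = -2/3)
(-105/137 + h(8)/(-260))*(580 - 1465) = (-105/137 - 2/3/(-260))*(580 - 1465) = (-105*1/137 - 2/3*(-1/260))*(-885) = (-105/137 + 1/390)*(-885) = -40813/53430*(-885) = 2407967/3562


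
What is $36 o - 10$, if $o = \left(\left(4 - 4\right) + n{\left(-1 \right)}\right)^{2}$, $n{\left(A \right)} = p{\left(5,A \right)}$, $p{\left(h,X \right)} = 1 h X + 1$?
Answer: $566$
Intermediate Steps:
$p{\left(h,X \right)} = 1 + X h$ ($p{\left(h,X \right)} = h X + 1 = X h + 1 = 1 + X h$)
$n{\left(A \right)} = 1 + 5 A$ ($n{\left(A \right)} = 1 + A 5 = 1 + 5 A$)
$o = 16$ ($o = \left(\left(4 - 4\right) + \left(1 + 5 \left(-1\right)\right)\right)^{2} = \left(0 + \left(1 - 5\right)\right)^{2} = \left(0 - 4\right)^{2} = \left(-4\right)^{2} = 16$)
$36 o - 10 = 36 \cdot 16 - 10 = 576 - 10 = 566$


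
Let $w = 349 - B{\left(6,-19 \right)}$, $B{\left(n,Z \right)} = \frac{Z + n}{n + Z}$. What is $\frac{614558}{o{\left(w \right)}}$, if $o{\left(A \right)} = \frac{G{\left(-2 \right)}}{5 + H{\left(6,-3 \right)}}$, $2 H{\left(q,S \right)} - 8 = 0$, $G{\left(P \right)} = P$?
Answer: $-2765511$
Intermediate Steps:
$H{\left(q,S \right)} = 4$ ($H{\left(q,S \right)} = 4 + \frac{1}{2} \cdot 0 = 4 + 0 = 4$)
$B{\left(n,Z \right)} = 1$ ($B{\left(n,Z \right)} = \frac{Z + n}{Z + n} = 1$)
$w = 348$ ($w = 349 - 1 = 348$)
$o{\left(A \right)} = - \frac{2}{9}$ ($o{\left(A \right)} = \frac{1}{5 + 4} \left(-2\right) = \frac{1}{9} \left(-2\right) = - \frac{2}{9}$)
$\frac{614558}{o{\left(w \right)}} = \frac{614558}{- \frac{2}{9}} = 614558 \left(- \frac{9}{2}\right) = -2765511$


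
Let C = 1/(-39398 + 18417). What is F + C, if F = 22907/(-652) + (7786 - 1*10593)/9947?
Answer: -688435771811/19438728652 ≈ -35.416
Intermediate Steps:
C = -1/20981 (C = 1/(-20981) = -1/20981 ≈ -4.7662e-5)
F = -32812299/926492 (F = 22907*(-1/652) + (7786 - 10593)*(1/9947) = -22907/652 - 2807*1/9947 = -22907/652 - 401/1421 = -32812299/926492 ≈ -35.416)
F + C = -32812299/926492 - 1/20981 = -688435771811/19438728652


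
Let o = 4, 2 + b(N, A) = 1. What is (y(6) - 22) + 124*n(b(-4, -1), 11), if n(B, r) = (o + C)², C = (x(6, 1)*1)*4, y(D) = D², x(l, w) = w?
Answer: 7950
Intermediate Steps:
b(N, A) = -1 (b(N, A) = -2 + 1 = -1)
C = 4 (C = (1*1)*4 = 1*4 = 4)
n(B, r) = 64 (n(B, r) = (4 + 4)² = 8² = 64)
(y(6) - 22) + 124*n(b(-4, -1), 11) = (6² - 22) + 124*64 = (36 - 22) + 7936 = 14 + 7936 = 7950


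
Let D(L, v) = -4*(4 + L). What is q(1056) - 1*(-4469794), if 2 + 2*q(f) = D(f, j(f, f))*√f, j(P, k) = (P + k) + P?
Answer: 4469793 - 8480*√66 ≈ 4.4009e+6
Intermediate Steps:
j(P, k) = k + 2*P
D(L, v) = -16 - 4*L
q(f) = -1 + √f*(-16 - 4*f)/2 (q(f) = -1 + ((-16 - 4*f)*√f)/2 = -1 + (√f*(-16 - 4*f))/2 = -1 + √f*(-16 - 4*f)/2)
q(1056) - 1*(-4469794) = (-1 - 2*√1056*(4 + 1056)) - 1*(-4469794) = (-1 - 2*4*√66*1060) + 4469794 = (-1 - 8480*√66) + 4469794 = 4469793 - 8480*√66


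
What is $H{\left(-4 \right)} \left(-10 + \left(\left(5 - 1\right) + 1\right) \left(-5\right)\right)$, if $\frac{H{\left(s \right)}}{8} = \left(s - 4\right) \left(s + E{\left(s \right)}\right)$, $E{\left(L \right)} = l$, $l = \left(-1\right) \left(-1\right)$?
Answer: $-6720$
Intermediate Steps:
$l = 1$
$E{\left(L \right)} = 1$
$H{\left(s \right)} = 8 \left(1 + s\right) \left(-4 + s\right)$ ($H{\left(s \right)} = 8 \left(s - 4\right) \left(s + 1\right) = 8 \left(-4 + s\right) \left(1 + s\right) = 8 \left(1 + s\right) \left(-4 + s\right)$)
$H{\left(-4 \right)} \left(-10 + \left(\left(5 - 1\right) + 1\right) \left(-5\right)\right) = \left(-32 - -96 + 8 \left(-4\right)^{2}\right) \left(-10 + \left(\left(5 - 1\right) + 1\right) \left(-5\right)\right) = \left(-32 + 96 + 8 \cdot 16\right) \left(-10 + \left(4 + 1\right) \left(-5\right)\right) = \left(-32 + 96 + 128\right) \left(-10 + 5 \left(-5\right)\right) = 192 \left(-10 - 25\right) = 192 \left(-35\right) = -6720$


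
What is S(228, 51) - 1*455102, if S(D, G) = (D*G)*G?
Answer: 137926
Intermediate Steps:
S(D, G) = D*G²
S(228, 51) - 1*455102 = 228*51² - 1*455102 = 228*2601 - 455102 = 593028 - 455102 = 137926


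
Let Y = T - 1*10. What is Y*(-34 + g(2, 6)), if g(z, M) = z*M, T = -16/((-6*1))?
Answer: 484/3 ≈ 161.33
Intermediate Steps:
T = 8/3 (T = -16/(-6) = -16*(-1/6) = 8/3 ≈ 2.6667)
Y = -22/3 (Y = 8/3 - 1*10 = 8/3 - 10 = -22/3 ≈ -7.3333)
g(z, M) = M*z
Y*(-34 + g(2, 6)) = -22*(-34 + 6*2)/3 = -22*(-34 + 12)/3 = -22/3*(-22) = 484/3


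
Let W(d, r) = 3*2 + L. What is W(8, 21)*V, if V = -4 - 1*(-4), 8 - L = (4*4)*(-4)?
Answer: 0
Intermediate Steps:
L = 72 (L = 8 - 4*4*(-4) = 8 - 16*(-4) = 8 - 1*(-64) = 8 + 64 = 72)
V = 0 (V = -4 + 4 = 0)
W(d, r) = 78 (W(d, r) = 3*2 + 72 = 6 + 72 = 78)
W(8, 21)*V = 78*0 = 0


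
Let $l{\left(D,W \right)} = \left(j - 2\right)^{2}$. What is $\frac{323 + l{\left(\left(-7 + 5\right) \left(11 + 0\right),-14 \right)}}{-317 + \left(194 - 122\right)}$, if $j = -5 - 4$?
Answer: $- \frac{444}{245} \approx -1.8122$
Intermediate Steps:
$j = -9$ ($j = -5 - 4 = -9$)
$l{\left(D,W \right)} = 121$ ($l{\left(D,W \right)} = \left(-9 - 2\right)^{2} = \left(-11\right)^{2} = 121$)
$\frac{323 + l{\left(\left(-7 + 5\right) \left(11 + 0\right),-14 \right)}}{-317 + \left(194 - 122\right)} = \frac{323 + 121}{-317 + \left(194 - 122\right)} = \frac{444}{-317 + \left(194 - 122\right)} = \frac{444}{-317 + 72} = \frac{444}{-245} = 444 \left(- \frac{1}{245}\right) = - \frac{444}{245}$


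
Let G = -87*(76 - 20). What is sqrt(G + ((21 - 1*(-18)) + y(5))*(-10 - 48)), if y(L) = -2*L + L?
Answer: 2*I*sqrt(1711) ≈ 82.729*I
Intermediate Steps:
y(L) = -L
G = -4872 (G = -87*56 = -4872)
sqrt(G + ((21 - 1*(-18)) + y(5))*(-10 - 48)) = sqrt(-4872 + ((21 - 1*(-18)) - 1*5)*(-10 - 48)) = sqrt(-4872 + ((21 + 18) - 5)*(-58)) = sqrt(-4872 + (39 - 5)*(-58)) = sqrt(-4872 + 34*(-58)) = sqrt(-4872 - 1972) = sqrt(-6844) = 2*I*sqrt(1711)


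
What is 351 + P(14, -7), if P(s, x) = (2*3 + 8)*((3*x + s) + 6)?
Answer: 337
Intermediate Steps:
P(s, x) = 84 + 14*s + 42*x (P(s, x) = (6 + 8)*((s + 3*x) + 6) = 14*(6 + s + 3*x) = 84 + 14*s + 42*x)
351 + P(14, -7) = 351 + (84 + 14*14 + 42*(-7)) = 351 + (84 + 196 - 294) = 351 - 14 = 337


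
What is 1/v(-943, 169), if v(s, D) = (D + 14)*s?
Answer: -1/172569 ≈ -5.7948e-6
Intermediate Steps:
v(s, D) = s*(14 + D) (v(s, D) = (14 + D)*s = s*(14 + D))
1/v(-943, 169) = 1/(-943*(14 + 169)) = 1/(-943*183) = 1/(-172569) = -1/172569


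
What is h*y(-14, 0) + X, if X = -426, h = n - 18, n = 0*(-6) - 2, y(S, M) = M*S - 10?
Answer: -226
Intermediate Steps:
y(S, M) = -10 + M*S
n = -2 (n = 0 - 2 = -2)
h = -20 (h = -2 - 18 = -20)
h*y(-14, 0) + X = -20*(-10 + 0*(-14)) - 426 = -20*(-10 + 0) - 426 = -20*(-10) - 426 = 200 - 426 = -226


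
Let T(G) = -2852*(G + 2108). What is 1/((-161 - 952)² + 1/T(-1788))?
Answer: 912640/1130550140159 ≈ 8.0725e-7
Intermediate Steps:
T(G) = -6012016 - 2852*G (T(G) = -2852*(2108 + G) = -6012016 - 2852*G)
1/((-161 - 952)² + 1/T(-1788)) = 1/((-161 - 952)² + 1/(-6012016 - 2852*(-1788))) = 1/((-1113)² + 1/(-6012016 + 5099376)) = 1/(1238769 + 1/(-912640)) = 1/(1238769 - 1/912640) = 1/(1130550140159/912640) = 912640/1130550140159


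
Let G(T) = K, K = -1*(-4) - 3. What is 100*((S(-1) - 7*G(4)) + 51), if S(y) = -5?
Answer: 3900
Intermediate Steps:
K = 1 (K = 4 - 3 = 1)
G(T) = 1
100*((S(-1) - 7*G(4)) + 51) = 100*((-5 - 7*1) + 51) = 100*((-5 - 7) + 51) = 100*(-12 + 51) = 100*39 = 3900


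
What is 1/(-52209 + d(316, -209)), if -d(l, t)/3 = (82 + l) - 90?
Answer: -1/53133 ≈ -1.8821e-5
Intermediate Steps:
d(l, t) = 24 - 3*l (d(l, t) = -3*((82 + l) - 90) = -3*(-8 + l) = 24 - 3*l)
1/(-52209 + d(316, -209)) = 1/(-52209 + (24 - 3*316)) = 1/(-52209 + (24 - 948)) = 1/(-52209 - 924) = 1/(-53133) = -1/53133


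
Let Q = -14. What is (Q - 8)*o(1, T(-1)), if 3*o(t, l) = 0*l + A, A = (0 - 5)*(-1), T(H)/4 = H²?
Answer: -110/3 ≈ -36.667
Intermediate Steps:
T(H) = 4*H²
A = 5 (A = -5*(-1) = 5)
o(t, l) = 5/3 (o(t, l) = (0*l + 5)/3 = (0 + 5)/3 = (⅓)*5 = 5/3)
(Q - 8)*o(1, T(-1)) = (-14 - 8)*(5/3) = -22*5/3 = -110/3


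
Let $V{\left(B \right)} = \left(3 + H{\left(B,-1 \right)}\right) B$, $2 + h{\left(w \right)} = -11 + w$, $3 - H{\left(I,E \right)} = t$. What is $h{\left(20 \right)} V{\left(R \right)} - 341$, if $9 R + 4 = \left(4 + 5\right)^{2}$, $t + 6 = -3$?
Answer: $\frac{1672}{3} \approx 557.33$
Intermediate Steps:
$t = -9$ ($t = -6 - 3 = -9$)
$H{\left(I,E \right)} = 12$ ($H{\left(I,E \right)} = 3 - -9 = 3 + 9 = 12$)
$h{\left(w \right)} = -13 + w$ ($h{\left(w \right)} = -2 + \left(-11 + w\right) = -13 + w$)
$R = \frac{77}{9}$ ($R = - \frac{4}{9} + \frac{\left(4 + 5\right)^{2}}{9} = - \frac{4}{9} + \frac{9^{2}}{9} = - \frac{4}{9} + \frac{1}{9} \cdot 81 = - \frac{4}{9} + 9 = \frac{77}{9} \approx 8.5556$)
$V{\left(B \right)} = 15 B$ ($V{\left(B \right)} = \left(3 + 12\right) B = 15 B$)
$h{\left(20 \right)} V{\left(R \right)} - 341 = \left(-13 + 20\right) 15 \cdot \frac{77}{9} - 341 = 7 \cdot \frac{385}{3} - 341 = \frac{2695}{3} - 341 = \frac{1672}{3}$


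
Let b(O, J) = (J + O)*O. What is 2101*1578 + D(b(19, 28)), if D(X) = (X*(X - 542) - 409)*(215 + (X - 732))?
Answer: 121016162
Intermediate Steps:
b(O, J) = O*(J + O)
D(X) = (-517 + X)*(-409 + X*(-542 + X)) (D(X) = (X*(-542 + X) - 409)*(215 + (-732 + X)) = (-409 + X*(-542 + X))*(-517 + X) = (-517 + X)*(-409 + X*(-542 + X)))
2101*1578 + D(b(19, 28)) = 2101*1578 + (211453 + (19*(28 + 19))³ - 1059*361*(28 + 19)² + 279805*(19*(28 + 19))) = 3315378 + (211453 + (19*47)³ - 1059*(19*47)² + 279805*(19*47)) = 3315378 + (211453 + 893³ - 1059*893² + 279805*893) = 3315378 + (211453 + 712121957 - 1059*797449 + 249865865) = 3315378 + (211453 + 712121957 - 844498491 + 249865865) = 3315378 + 117700784 = 121016162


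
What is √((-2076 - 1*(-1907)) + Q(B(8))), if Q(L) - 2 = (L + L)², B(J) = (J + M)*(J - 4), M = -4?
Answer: √857 ≈ 29.275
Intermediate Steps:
B(J) = (-4 + J)² (B(J) = (J - 4)*(J - 4) = (-4 + J)*(-4 + J) = (-4 + J)²)
Q(L) = 2 + 4*L² (Q(L) = 2 + (L + L)² = 2 + (2*L)² = 2 + 4*L²)
√((-2076 - 1*(-1907)) + Q(B(8))) = √((-2076 - 1*(-1907)) + (2 + 4*(16 + 8² - 8*8)²)) = √((-2076 + 1907) + (2 + 4*(16 + 64 - 64)²)) = √(-169 + (2 + 4*16²)) = √(-169 + (2 + 4*256)) = √(-169 + (2 + 1024)) = √(-169 + 1026) = √857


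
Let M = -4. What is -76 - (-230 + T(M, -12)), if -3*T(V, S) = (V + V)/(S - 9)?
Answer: 9710/63 ≈ 154.13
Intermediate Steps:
T(V, S) = -2*V/(3*(-9 + S)) (T(V, S) = -(V + V)/(3*(S - 9)) = -2*V/(3*(-9 + S)))
-76 - (-230 + T(M, -12)) = -76 - (-230 - 2*(-4)/(-27 + 3*(-12))) = -76 - (-230 - 2*(-4)/(-27 - 36)) = -76 - (-230 - 2*(-4)/(-63)) = -76 - (-230 - 2*(-4)*(-1/63)) = -76 - (-230 - 8/63) = -76 - 1*(-14498/63) = -76 + 14498/63 = 9710/63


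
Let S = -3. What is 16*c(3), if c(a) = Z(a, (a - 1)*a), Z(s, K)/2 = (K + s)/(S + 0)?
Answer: -96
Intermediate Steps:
Z(s, K) = -2*K/3 - 2*s/3 (Z(s, K) = 2*((K + s)/(-3 + 0)) = 2*((K + s)/(-3)) = 2*((K + s)*(-1/3)) = 2*(-K/3 - s/3) = -2*K/3 - 2*s/3)
c(a) = -2*a/3 - 2*a*(-1 + a)/3 (c(a) = -2*(a - 1)*a/3 - 2*a/3 = -2*(-1 + a)*a/3 - 2*a/3 = -2*a*(-1 + a)/3 - 2*a/3 = -2*a/3 - 2*a*(-1 + a)/3)
16*c(3) = 16*(-2/3*3**2) = 16*(-2/3*9) = 16*(-6) = -96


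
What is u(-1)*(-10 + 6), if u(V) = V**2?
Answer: -4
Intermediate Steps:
u(-1)*(-10 + 6) = (-1)**2*(-10 + 6) = 1*(-4) = -4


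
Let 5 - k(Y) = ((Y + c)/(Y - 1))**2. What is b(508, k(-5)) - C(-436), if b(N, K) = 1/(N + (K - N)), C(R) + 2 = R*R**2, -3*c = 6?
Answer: 10857523434/131 ≈ 8.2882e+7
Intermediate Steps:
c = -2 (c = -1/3*6 = -2)
C(R) = -2 + R**3 (C(R) = -2 + R*R**2 = -2 + R**3)
k(Y) = 5 - (-2 + Y)**2/(-1 + Y)**2 (k(Y) = 5 - ((Y - 2)/(Y - 1))**2 = 5 - ((-2 + Y)/(-1 + Y))**2 = 5 - (-2 + Y)**2/(-1 + Y)**2)
b(N, K) = 1/K
b(508, k(-5)) - C(-436) = 1/(5 - (-2 - 5)**2/(-1 - 5)**2) - (-2 + (-436)**3) = 1/(5 - 1*(-7)**2/(-6)**2) - (-2 - 82881856) = 1/(5 - 1*1/36*49) - 1*(-82881858) = 1/(5 - 49/36) + 82881858 = 1/(131/36) + 82881858 = 36/131 + 82881858 = 10857523434/131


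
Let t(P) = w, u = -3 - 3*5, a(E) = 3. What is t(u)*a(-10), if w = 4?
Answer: 12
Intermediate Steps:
u = -18 (u = -3 - 15 = -18)
t(P) = 4
t(u)*a(-10) = 4*3 = 12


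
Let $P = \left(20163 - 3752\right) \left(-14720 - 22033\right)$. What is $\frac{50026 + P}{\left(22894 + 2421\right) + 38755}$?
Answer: $- \frac{603103457}{64070} \approx -9413.2$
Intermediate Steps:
$P = -603153483$ ($P = 16411 \left(-36753\right) = -603153483$)
$\frac{50026 + P}{\left(22894 + 2421\right) + 38755} = \frac{50026 - 603153483}{\left(22894 + 2421\right) + 38755} = - \frac{603103457}{25315 + 38755} = - \frac{603103457}{64070}$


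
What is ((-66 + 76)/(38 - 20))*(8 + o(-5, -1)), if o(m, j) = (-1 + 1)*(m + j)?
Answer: 40/9 ≈ 4.4444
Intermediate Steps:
o(m, j) = 0 (o(m, j) = 0*(j + m) = 0)
((-66 + 76)/(38 - 20))*(8 + o(-5, -1)) = ((-66 + 76)/(38 - 20))*(8 + 0) = (10/18)*8 = (10*(1/18))*8 = (5/9)*8 = 40/9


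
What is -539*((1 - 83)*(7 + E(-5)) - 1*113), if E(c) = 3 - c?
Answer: 723877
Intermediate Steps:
-539*((1 - 83)*(7 + E(-5)) - 1*113) = -539*((1 - 83)*(7 + (3 - 1*(-5))) - 1*113) = -539*(-82*(7 + (3 + 5)) - 113) = -539*(-82*(7 + 8) - 113) = -539*(-82*15 - 113) = -539*(-1230 - 113) = -539*(-1343) = 723877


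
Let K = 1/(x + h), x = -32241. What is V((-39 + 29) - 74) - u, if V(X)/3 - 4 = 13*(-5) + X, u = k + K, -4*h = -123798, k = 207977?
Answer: -538328194/2583 ≈ -2.0841e+5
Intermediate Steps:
h = 61899/2 (h = -¼*(-123798) = 61899/2 ≈ 30950.)
K = -2/2583 (K = 1/(-32241 + 61899/2) = 1/(-2583/2) = -2/2583 ≈ -0.00077429)
u = 537204589/2583 (u = 207977 - 2/2583 = 537204589/2583 ≈ 2.0798e+5)
V(X) = -183 + 3*X (V(X) = 12 + 3*(13*(-5) + X) = 12 + 3*(-65 + X) = 12 + (-195 + 3*X) = -183 + 3*X)
V((-39 + 29) - 74) - u = (-183 + 3*((-39 + 29) - 74)) - 1*537204589/2583 = (-183 + 3*(-10 - 74)) - 537204589/2583 = (-183 + 3*(-84)) - 537204589/2583 = (-183 - 252) - 537204589/2583 = -435 - 537204589/2583 = -538328194/2583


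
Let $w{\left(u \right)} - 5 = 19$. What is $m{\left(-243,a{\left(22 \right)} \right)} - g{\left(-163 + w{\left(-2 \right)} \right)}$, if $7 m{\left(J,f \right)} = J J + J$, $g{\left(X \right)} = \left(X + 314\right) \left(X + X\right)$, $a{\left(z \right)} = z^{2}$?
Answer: $\frac{399356}{7} \approx 57051.0$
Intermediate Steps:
$w{\left(u \right)} = 24$ ($w{\left(u \right)} = 5 + 19 = 24$)
$g{\left(X \right)} = 2 X \left(314 + X\right)$ ($g{\left(X \right)} = \left(314 + X\right) 2 X = 2 X \left(314 + X\right)$)
$m{\left(J,f \right)} = \frac{J}{7} + \frac{J^{2}}{7}$ ($m{\left(J,f \right)} = \frac{J J + J}{7} = \frac{J^{2} + J}{7} = \frac{J + J^{2}}{7} = \frac{J}{7} + \frac{J^{2}}{7}$)
$m{\left(-243,a{\left(22 \right)} \right)} - g{\left(-163 + w{\left(-2 \right)} \right)} = \frac{1}{7} \left(-243\right) \left(1 - 243\right) - 2 \left(-163 + 24\right) \left(314 + \left(-163 + 24\right)\right) = \frac{1}{7} \left(-243\right) \left(-242\right) - 2 \left(-139\right) \left(314 - 139\right) = \frac{58806}{7} - 2 \left(-139\right) 175 = \frac{58806}{7} - -48650 = \frac{58806}{7} + 48650 = \frac{399356}{7}$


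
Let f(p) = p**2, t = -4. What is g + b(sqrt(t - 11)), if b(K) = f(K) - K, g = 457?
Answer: 442 - I*sqrt(15) ≈ 442.0 - 3.873*I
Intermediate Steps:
b(K) = K**2 - K
g + b(sqrt(t - 11)) = 457 + sqrt(-4 - 11)*(-1 + sqrt(-4 - 11)) = 457 + sqrt(-15)*(-1 + sqrt(-15)) = 457 + (I*sqrt(15))*(-1 + I*sqrt(15)) = 457 + I*sqrt(15)*(-1 + I*sqrt(15))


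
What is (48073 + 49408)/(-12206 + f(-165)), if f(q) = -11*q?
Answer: -97481/10391 ≈ -9.3813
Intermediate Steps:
(48073 + 49408)/(-12206 + f(-165)) = (48073 + 49408)/(-12206 - 11*(-165)) = 97481/(-12206 + 1815) = 97481/(-10391) = 97481*(-1/10391) = -97481/10391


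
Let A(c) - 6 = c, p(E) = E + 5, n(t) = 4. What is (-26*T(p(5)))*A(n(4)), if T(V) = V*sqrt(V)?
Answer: -2600*sqrt(10) ≈ -8221.9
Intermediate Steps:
p(E) = 5 + E
A(c) = 6 + c
T(V) = V**(3/2)
(-26*T(p(5)))*A(n(4)) = (-26*(5 + 5)**(3/2))*(6 + 4) = -260*sqrt(10)*10 = -2600*sqrt(10)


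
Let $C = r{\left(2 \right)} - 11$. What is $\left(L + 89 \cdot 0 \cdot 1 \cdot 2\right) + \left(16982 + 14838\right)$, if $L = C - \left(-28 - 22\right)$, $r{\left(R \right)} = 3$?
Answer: $31862$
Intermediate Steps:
$C = -8$ ($C = 3 - 11 = -8$)
$L = 42$ ($L = -8 - \left(-28 - 22\right) = -8 - -50 = -8 + 50 = 42$)
$\left(L + 89 \cdot 0 \cdot 1 \cdot 2\right) + \left(16982 + 14838\right) = \left(42 + 89 \cdot 0 \cdot 1 \cdot 2\right) + \left(16982 + 14838\right) = \left(42 + 89 \cdot 0 \cdot 2\right) + 31820 = \left(42 + 89 \cdot 0\right) + 31820 = \left(42 + 0\right) + 31820 = 42 + 31820 = 31862$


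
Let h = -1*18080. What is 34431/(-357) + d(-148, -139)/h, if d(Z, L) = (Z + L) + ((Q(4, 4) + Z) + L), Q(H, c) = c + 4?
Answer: -103718403/1075760 ≈ -96.414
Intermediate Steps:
Q(H, c) = 4 + c
d(Z, L) = 8 + 2*L + 2*Z (d(Z, L) = (Z + L) + (((4 + 4) + Z) + L) = (L + Z) + ((8 + Z) + L) = (L + Z) + (8 + L + Z) = 8 + 2*L + 2*Z)
h = -18080
34431/(-357) + d(-148, -139)/h = 34431/(-357) + (8 + 2*(-139) + 2*(-148))/(-18080) = 34431*(-1/357) + (8 - 278 - 296)*(-1/18080) = -11477/119 - 566*(-1/18080) = -11477/119 + 283/9040 = -103718403/1075760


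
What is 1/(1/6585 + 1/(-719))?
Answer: -4734615/5866 ≈ -807.13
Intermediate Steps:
1/(1/6585 + 1/(-719)) = 1/(1/6585 - 1/719) = 1/(-5866/4734615) = -4734615/5866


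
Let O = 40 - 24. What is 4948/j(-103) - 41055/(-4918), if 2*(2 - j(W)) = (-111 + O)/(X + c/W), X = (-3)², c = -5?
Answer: 45913844311/66456934 ≈ 690.88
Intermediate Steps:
X = 9
O = 16
j(W) = 2 + 95/(2*(9 - 5/W)) (j(W) = 2 - (-111 + 16)/(2*(9 - 5/W)) = 2 - (-95)/(2*(9 - 5/W)) = 2 + 95/(2*(9 - 5/W)))
4948/j(-103) - 41055/(-4918) = 4948/(((-20 + 131*(-103))/(2*(-5 + 9*(-103))))) - 41055/(-4918) = 4948/(((-20 - 13493)/(2*(-5 - 927)))) - 41055*(-1/4918) = 4948/(((½)*(-13513)/(-932))) + 41055/4918 = 4948/(((½)*(-1/932)*(-13513))) + 41055/4918 = 4948/(13513/1864) + 41055/4918 = 4948*(1864/13513) + 41055/4918 = 9223072/13513 + 41055/4918 = 45913844311/66456934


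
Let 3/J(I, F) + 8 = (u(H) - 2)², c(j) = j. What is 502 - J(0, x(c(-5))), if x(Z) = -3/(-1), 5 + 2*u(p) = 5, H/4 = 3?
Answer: 2011/4 ≈ 502.75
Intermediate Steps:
H = 12 (H = 4*3 = 12)
u(p) = 0 (u(p) = -5/2 + (½)*5 = -5/2 + 5/2 = 0)
x(Z) = 3 (x(Z) = -3*(-1) = 3)
J(I, F) = -¾ (J(I, F) = 3/(-8 + (0 - 2)²) = 3/(-8 + (-2)²) = 3/(-8 + 4) = 3/(-4) = 3*(-¼) = -¾)
502 - J(0, x(c(-5))) = 502 - 1*(-¾) = 502 + ¾ = 2011/4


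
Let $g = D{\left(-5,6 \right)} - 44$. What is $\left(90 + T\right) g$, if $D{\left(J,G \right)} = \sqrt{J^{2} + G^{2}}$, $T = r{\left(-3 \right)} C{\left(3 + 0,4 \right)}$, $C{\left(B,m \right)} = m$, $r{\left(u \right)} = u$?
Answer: $-3432 + 78 \sqrt{61} \approx -2822.8$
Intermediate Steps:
$T = -12$ ($T = \left(-3\right) 4 = -12$)
$D{\left(J,G \right)} = \sqrt{G^{2} + J^{2}}$
$g = -44 + \sqrt{61}$ ($g = \sqrt{6^{2} + \left(-5\right)^{2}} - 44 = \sqrt{36 + 25} - 44 = \sqrt{61} - 44 = -44 + \sqrt{61} \approx -36.19$)
$\left(90 + T\right) g = \left(90 - 12\right) \left(-44 + \sqrt{61}\right) = 78 \left(-44 + \sqrt{61}\right) = -3432 + 78 \sqrt{61}$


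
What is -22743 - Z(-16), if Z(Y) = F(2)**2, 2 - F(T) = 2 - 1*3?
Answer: -22752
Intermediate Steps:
F(T) = 3 (F(T) = 2 - (2 - 1*3) = 2 - (2 - 3) = 2 - 1*(-1) = 2 + 1 = 3)
Z(Y) = 9 (Z(Y) = 3**2 = 9)
-22743 - Z(-16) = -22743 - 1*9 = -22743 - 9 = -22752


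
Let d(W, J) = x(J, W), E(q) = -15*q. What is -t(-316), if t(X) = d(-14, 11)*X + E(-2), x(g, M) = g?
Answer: 3446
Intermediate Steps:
d(W, J) = J
t(X) = 30 + 11*X (t(X) = 11*X - 15*(-2) = 11*X + 30 = 30 + 11*X)
-t(-316) = -(30 + 11*(-316)) = -(30 - 3476) = -1*(-3446) = 3446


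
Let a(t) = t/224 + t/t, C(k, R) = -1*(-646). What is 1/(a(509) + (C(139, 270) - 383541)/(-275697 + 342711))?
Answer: -7505568/18323609 ≈ -0.40961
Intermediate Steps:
C(k, R) = 646
a(t) = 1 + t/224 (a(t) = t*(1/224) + 1 = t/224 + 1 = 1 + t/224)
1/(a(509) + (C(139, 270) - 383541)/(-275697 + 342711)) = 1/((1 + (1/224)*509) + (646 - 383541)/(-275697 + 342711)) = 1/((1 + 509/224) - 382895/67014) = 1/(733/224 - 382895*1/67014) = 1/(733/224 - 382895/67014) = 1/(-18323609/7505568) = -7505568/18323609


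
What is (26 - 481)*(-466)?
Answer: 212030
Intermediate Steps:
(26 - 481)*(-466) = -455*(-466) = 212030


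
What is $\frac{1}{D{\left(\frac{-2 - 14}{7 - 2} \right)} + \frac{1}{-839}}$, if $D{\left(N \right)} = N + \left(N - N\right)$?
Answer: $- \frac{4195}{13429} \approx -0.31238$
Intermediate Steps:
$D{\left(N \right)} = N$ ($D{\left(N \right)} = N + 0 = N$)
$\frac{1}{D{\left(\frac{-2 - 14}{7 - 2} \right)} + \frac{1}{-839}} = \frac{1}{\frac{-2 - 14}{7 - 2} + \frac{1}{-839}} = \frac{1}{- \frac{16}{5} - \frac{1}{839}} = \frac{1}{- \frac{13429}{4195}} = - \frac{4195}{13429}$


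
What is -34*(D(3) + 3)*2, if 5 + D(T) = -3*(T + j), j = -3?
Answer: 136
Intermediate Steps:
D(T) = 4 - 3*T (D(T) = -5 - 3*(T - 3) = -5 - 3*(-3 + T) = -5 + (9 - 3*T) = 4 - 3*T)
-34*(D(3) + 3)*2 = -34*((4 - 3*3) + 3)*2 = -34*((4 - 9) + 3)*2 = -34*(-5 + 3)*2 = -(-68)*2 = -34*(-4) = 136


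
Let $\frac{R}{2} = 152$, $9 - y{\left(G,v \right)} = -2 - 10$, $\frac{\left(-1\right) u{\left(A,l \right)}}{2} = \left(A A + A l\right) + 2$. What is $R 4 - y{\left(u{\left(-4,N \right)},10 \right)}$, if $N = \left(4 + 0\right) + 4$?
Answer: $1195$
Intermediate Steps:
$N = 8$ ($N = 4 + 4 = 8$)
$u{\left(A,l \right)} = -4 - 2 A^{2} - 2 A l$ ($u{\left(A,l \right)} = - 2 \left(\left(A A + A l\right) + 2\right) = - 2 \left(\left(A^{2} + A l\right) + 2\right) = - 2 \left(2 + A^{2} + A l\right) = -4 - 2 A^{2} - 2 A l$)
$y{\left(G,v \right)} = 21$ ($y{\left(G,v \right)} = 9 - \left(-2 - 10\right) = 9 - -12 = 9 + 12 = 21$)
$R = 304$ ($R = 2 \cdot 152 = 304$)
$R 4 - y{\left(u{\left(-4,N \right)},10 \right)} = 304 \cdot 4 - 21 = 1216 - 21 = 1195$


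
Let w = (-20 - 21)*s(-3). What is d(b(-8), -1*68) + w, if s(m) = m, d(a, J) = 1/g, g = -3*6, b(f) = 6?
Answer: 2213/18 ≈ 122.94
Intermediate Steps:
g = -18
d(a, J) = -1/18 (d(a, J) = 1/(-18) = -1/18)
w = 123 (w = (-20 - 21)*(-3) = -41*(-3) = 123)
d(b(-8), -1*68) + w = -1/18 + 123 = 2213/18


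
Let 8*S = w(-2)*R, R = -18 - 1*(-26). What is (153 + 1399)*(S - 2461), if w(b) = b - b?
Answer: -3819472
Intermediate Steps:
w(b) = 0
R = 8 (R = -18 + 26 = 8)
S = 0 (S = (0*8)/8 = (⅛)*0 = 0)
(153 + 1399)*(S - 2461) = (153 + 1399)*(0 - 2461) = 1552*(-2461) = -3819472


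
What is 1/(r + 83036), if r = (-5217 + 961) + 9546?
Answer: 1/88326 ≈ 1.1322e-5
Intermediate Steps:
r = 5290 (r = -4256 + 9546 = 5290)
1/(r + 83036) = 1/(5290 + 83036) = 1/88326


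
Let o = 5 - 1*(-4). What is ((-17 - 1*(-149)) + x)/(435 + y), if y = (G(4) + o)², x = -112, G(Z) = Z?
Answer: 5/151 ≈ 0.033113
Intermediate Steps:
o = 9 (o = 5 + 4 = 9)
y = 169 (y = (4 + 9)² = 13² = 169)
((-17 - 1*(-149)) + x)/(435 + y) = ((-17 - 1*(-149)) - 112)/(435 + 169) = ((-17 + 149) - 112)/604 = (132 - 112)*(1/604) = 20*(1/604) = 5/151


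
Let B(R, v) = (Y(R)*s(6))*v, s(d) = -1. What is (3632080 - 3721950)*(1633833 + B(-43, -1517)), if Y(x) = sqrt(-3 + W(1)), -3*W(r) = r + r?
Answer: -146832571710 - 136332790*I*sqrt(33)/3 ≈ -1.4683e+11 - 2.6106e+8*I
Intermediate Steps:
W(r) = -2*r/3 (W(r) = -(r + r)/3 = -2*r/3)
Y(x) = I*sqrt(33)/3 (Y(x) = sqrt(-3 - 2/3*1) = sqrt(-3 - 2/3) = sqrt(-11/3) = I*sqrt(33)/3)
B(R, v) = -I*v*sqrt(33)/3 (B(R, v) = ((I*sqrt(33)/3)*(-1))*v = (-I*sqrt(33)/3)*v = -I*v*sqrt(33)/3)
(3632080 - 3721950)*(1633833 + B(-43, -1517)) = (3632080 - 3721950)*(1633833 - 1/3*I*(-1517)*sqrt(33)) = -89870*(1633833 + 1517*I*sqrt(33)/3) = -146832571710 - 136332790*I*sqrt(33)/3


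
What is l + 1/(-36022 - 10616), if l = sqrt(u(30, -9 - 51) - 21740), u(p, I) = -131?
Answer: -1/46638 + I*sqrt(21871) ≈ -2.1442e-5 + 147.89*I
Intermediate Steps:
l = I*sqrt(21871) (l = sqrt(-131 - 21740) = sqrt(-21871) = I*sqrt(21871) ≈ 147.89*I)
l + 1/(-36022 - 10616) = I*sqrt(21871) + 1/(-36022 - 10616) = I*sqrt(21871) + 1/(-46638) = I*sqrt(21871) - 1/46638 = -1/46638 + I*sqrt(21871)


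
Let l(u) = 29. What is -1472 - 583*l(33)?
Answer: -18379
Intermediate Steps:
-1472 - 583*l(33) = -1472 - 583*29 = -1472 - 16907 = -18379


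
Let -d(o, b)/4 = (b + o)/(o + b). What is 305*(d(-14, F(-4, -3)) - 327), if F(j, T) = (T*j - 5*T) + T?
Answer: -100955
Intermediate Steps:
F(j, T) = -4*T + T*j (F(j, T) = (-5*T + T*j) + T = -4*T + T*j)
d(o, b) = -4 (d(o, b) = -4*(b + o)/(o + b) = -4*(b + o)/(b + o) = -4*1 = -4)
305*(d(-14, F(-4, -3)) - 327) = 305*(-4 - 327) = 305*(-331) = -100955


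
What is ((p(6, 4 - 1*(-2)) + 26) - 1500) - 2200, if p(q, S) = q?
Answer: -3668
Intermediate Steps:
((p(6, 4 - 1*(-2)) + 26) - 1500) - 2200 = ((6 + 26) - 1500) - 2200 = (32 - 1500) - 2200 = -1468 - 2200 = -3668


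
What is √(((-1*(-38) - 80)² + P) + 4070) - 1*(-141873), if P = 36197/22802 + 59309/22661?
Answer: 141873 + √1558774672852279161526/516716122 ≈ 1.4195e+5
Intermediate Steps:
P = 2172624035/516716122 (P = 36197*(1/22802) + 59309*(1/22661) = 36197/22802 + 59309/22661 = 2172624035/516716122 ≈ 4.2047)
√(((-1*(-38) - 80)² + P) + 4070) - 1*(-141873) = √(((-1*(-38) - 80)² + 2172624035/516716122) + 4070) - 1*(-141873) = √(((38 - 80)² + 2172624035/516716122) + 4070) + 141873 = √(((-42)² + 2172624035/516716122) + 4070) + 141873 = √((1764 + 2172624035/516716122) + 4070) + 141873 = √(913659863243/516716122 + 4070) + 141873 = √(3016694479783/516716122) + 141873 = √1558774672852279161526/516716122 + 141873 = 141873 + √1558774672852279161526/516716122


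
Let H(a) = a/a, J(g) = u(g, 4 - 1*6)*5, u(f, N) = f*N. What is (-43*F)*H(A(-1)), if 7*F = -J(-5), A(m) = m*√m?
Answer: 2150/7 ≈ 307.14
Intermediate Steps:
u(f, N) = N*f
J(g) = -10*g (J(g) = ((4 - 1*6)*g)*5 = ((4 - 6)*g)*5 = -2*g*5 = -10*g)
A(m) = m^(3/2)
F = -50/7 (F = (-(-10)*(-5))/7 = (-1*50)/7 = (⅐)*(-50) = -50/7 ≈ -7.1429)
H(a) = 1
(-43*F)*H(A(-1)) = -43*(-50/7)*1 = (2150/7)*1 = 2150/7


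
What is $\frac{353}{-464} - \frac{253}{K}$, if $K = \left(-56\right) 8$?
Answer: $- \frac{2547}{12992} \approx -0.19604$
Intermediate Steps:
$K = -448$
$\frac{353}{-464} - \frac{253}{K} = \frac{353}{-464} - \frac{253}{-448} = 353 \left(- \frac{1}{464}\right) - - \frac{253}{448} = - \frac{353}{464} + \frac{253}{448} = - \frac{2547}{12992}$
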